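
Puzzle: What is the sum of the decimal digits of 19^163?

19^163 = 27342420327764901178697283841488763188171168109621119985720672627868199006014599796641812950085375371303158884802264154863116023188051629976933563343937231309697902449333221133342085821197793178959793663210059
Sum of its 209 digits: 937.

937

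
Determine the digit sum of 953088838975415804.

9+5+3+0+8+8+8+3+8+9+7+5+4+1+5+8+0+4 = 95

95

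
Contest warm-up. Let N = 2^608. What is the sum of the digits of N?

2^608 = 1062275985633534197379176413104937254659186235454063846398888276400807119721704485478325004530458571337778658972493002030693158675305414478819039957533174703887662541670786438063456256
Sum of its 184 digits: 841.

841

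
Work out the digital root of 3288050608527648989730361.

3+2+8+8+0+5+0+6+0+8+5+2+7+6+4+8+9+8+9+7+3+0+3+6+1 = 118
1+1+8 = 10
1+0 = 1
(Equivalently, 3288050608527648989730361 mod 9 = 1.)

1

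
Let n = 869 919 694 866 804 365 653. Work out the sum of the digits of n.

8+6+9+9+1+9+6+9+4+8+6+6+8+0+4+3+6+5+6+5+3 = 121

121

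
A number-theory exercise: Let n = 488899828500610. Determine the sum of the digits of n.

76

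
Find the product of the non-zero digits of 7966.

2268

7×9×6×6 = 2268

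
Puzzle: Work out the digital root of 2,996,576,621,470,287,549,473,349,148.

7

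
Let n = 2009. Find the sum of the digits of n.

2+0+0+9 = 11

11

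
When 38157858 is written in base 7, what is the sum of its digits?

30

38157858 in base 7 is 642223254.
Digit sum: 6+4+2+2+2+3+2+5+4 = 30.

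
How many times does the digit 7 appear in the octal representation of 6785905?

1

6785905 in base 8 is 31705561.
The digit 7 appears 1 time.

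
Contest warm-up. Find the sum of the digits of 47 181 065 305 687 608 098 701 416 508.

4+7+1+8+1+0+6+5+3+0+5+6+8+7+6+0+8+0+9+8+7+0+1+4+1+6+5+0+8 = 124

124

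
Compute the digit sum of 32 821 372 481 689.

3+2+8+2+1+3+7+2+4+8+1+6+8+9 = 64

64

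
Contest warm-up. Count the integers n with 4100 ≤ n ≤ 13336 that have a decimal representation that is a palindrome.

The integers in [4100, 13336] that have a decimal representation that is a palindrome: 4114, 4224, 4334, 4444, 4554, 4664, …, 13231, 13331.
93 qualify.

93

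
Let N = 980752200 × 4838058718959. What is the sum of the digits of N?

99

980752200 × 4838058718959 = 4744936732348220959800
Sum of its 22 digits: 99.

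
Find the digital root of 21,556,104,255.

9

2+1+5+5+6+1+0+4+2+5+5 = 36
3+6 = 9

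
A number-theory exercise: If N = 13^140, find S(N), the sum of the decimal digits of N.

13^140 = 895507696878311375258773594711314355180644008268394271442558248659275669702466348081962744321047874487716991281983627910014921078751006257322565182970311601
Sum of its 156 digits: 700.

700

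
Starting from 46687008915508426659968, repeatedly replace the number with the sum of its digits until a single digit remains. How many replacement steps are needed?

2

46687008915508426659968 → 122 → 5 (2 steps)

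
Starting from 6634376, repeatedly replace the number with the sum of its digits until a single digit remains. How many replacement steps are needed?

2

6634376 → 35 → 8 (2 steps)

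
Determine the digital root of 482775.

4+8+2+7+7+5 = 33
3+3 = 6

6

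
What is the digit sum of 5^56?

5^56 = 1387778780781445675529539585113525390625
Sum of its 40 digits: 196.

196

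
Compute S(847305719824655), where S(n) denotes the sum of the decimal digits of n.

8+4+7+3+0+5+7+1+9+8+2+4+6+5+5 = 74

74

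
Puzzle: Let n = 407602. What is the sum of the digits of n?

19

4+0+7+6+0+2 = 19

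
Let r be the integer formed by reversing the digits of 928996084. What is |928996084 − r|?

448296255

Reverse of 928996084 is 480699829.
|928996084 − 480699829| = 448296255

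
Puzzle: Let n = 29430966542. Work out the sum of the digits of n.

50

2+9+4+3+0+9+6+6+5+4+2 = 50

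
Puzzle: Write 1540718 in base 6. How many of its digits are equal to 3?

1

1540718 in base 6 is 53004542.
The digit 3 appears 1 time.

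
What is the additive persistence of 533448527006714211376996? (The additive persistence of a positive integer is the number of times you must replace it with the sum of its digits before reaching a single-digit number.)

533448527006714211376996 → 103 → 4 (2 steps)

2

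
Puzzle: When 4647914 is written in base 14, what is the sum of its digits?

4647914 in base 14 is 88DBBC.
Digit sum: 8+8+13+11+11+12 = 63.

63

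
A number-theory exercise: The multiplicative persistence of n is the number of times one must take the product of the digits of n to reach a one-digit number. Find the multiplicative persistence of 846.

3

846 → 192 → 18 → 8 (3 steps)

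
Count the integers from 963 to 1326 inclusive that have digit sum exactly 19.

10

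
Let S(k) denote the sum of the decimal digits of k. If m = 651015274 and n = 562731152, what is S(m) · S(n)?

S(651015274) = 6+5+1+0+1+5+2+7+4 = 31.
S(562731152) = 5+6+2+7+3+1+1+5+2 = 32.
31 · 32 = 992.

992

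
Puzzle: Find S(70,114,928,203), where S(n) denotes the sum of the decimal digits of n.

37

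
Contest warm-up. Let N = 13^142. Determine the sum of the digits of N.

679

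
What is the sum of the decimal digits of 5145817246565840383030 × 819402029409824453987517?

5145817246565840383030 × 819402029409824453987517 = 4216493094808124635338312841207539230118636510
Sum of its 46 digits: 174.

174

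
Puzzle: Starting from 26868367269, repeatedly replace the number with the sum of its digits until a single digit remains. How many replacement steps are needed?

2

26868367269 → 63 → 9 (2 steps)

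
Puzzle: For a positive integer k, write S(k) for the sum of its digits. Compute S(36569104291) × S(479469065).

2300

S(36569104291) = 3+6+5+6+9+1+0+4+2+9+1 = 46.
S(479469065) = 4+7+9+4+6+9+0+6+5 = 50.
46 · 50 = 2300.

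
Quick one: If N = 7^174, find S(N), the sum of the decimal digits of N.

7^174 = 1114445827317259401462923446844454396825312597429561805158834242653086269406289524539987943781671413330379520629621090321222102356419993416083776849
Sum of its 148 digits: 649.

649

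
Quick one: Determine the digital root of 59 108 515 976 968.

7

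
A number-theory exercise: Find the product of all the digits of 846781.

10752

8×4×6×7×8×1 = 10752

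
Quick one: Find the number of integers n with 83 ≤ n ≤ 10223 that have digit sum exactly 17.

667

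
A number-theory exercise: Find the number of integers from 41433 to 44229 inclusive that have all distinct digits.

882

The integers in [41433, 44229] that have all distinct digits: 41502, 41503, 41506, 41507, 41508, 41509, …, 43986, 43987.
882 qualify.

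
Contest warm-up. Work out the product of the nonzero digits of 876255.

16800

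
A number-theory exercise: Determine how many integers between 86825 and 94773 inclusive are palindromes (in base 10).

80

The integers in [86825, 94773] that are palindromes (in base 10): 86868, 86968, 87078, 87178, 87278, 87378, …, 94649, 94749.
80 qualify.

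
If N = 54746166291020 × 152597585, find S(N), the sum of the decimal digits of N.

88

54746166291020 × 152597585 = 8354132764018059186700
Sum of its 22 digits: 88.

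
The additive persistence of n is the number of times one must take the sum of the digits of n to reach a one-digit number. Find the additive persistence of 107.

1

107 → 8 (1 step)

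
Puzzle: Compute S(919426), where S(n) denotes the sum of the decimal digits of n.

9+1+9+4+2+6 = 31

31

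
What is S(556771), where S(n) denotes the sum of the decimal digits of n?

5+5+6+7+7+1 = 31

31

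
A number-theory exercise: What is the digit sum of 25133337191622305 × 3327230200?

107

25133337191622305 × 3327230200 = 83624398530748920189611000
Sum of its 26 digits: 107.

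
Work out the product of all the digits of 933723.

3402

9×3×3×7×2×3 = 3402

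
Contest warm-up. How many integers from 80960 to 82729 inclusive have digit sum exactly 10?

4

The integers in [80960, 82729] that have digit sum exactly 10: 81001, 81010, 81100, 82000.
4 qualify.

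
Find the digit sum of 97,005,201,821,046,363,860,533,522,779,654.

9+7+0+0+5+2+0+1+8+2+1+0+4+6+3+6+3+8+6+0+5+3+3+5+2+2+7+7+9+6+5+4 = 129

129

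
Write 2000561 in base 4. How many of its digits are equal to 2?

2000561 in base 4 is 13220122301.
The digit 2 appears 4 times.

4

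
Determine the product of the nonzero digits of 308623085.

3×8×6×2×3×8×5 = 34560

34560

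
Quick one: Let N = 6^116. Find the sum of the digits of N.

6^116 = 1843083641481566340707871945770164414220238549262930175649740122962600025094496746477715456
Sum of its 91 digits: 387.

387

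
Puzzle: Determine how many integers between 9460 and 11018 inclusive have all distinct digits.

581

The integers in [9460, 11018] that have all distinct digits: 9460, 9461, 9462, 9463, 9465, 9467, …, 10986, 10987.
581 qualify.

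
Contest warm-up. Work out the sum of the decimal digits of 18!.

54

18! = 6402373705728000
Sum of its 16 digits: 54.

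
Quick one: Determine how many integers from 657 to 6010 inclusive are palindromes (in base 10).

The integers in [657, 6010] that are palindromes (in base 10): 666, 676, 686, 696, 707, 717, …, 5995, 6006.
85 qualify.

85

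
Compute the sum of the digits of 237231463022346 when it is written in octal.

51

237231463022346 in base 8 is 6574130105237412.
Digit sum: 6+5+7+4+1+3+0+1+0+5+2+3+7+4+1+2 = 51.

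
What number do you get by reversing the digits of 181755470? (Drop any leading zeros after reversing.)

Reversing 181755470 gives 74557181.

74557181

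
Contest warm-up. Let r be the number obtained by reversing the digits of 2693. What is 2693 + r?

6655

Reverse of 2693 is 3962.
2693 + 3962 = 6655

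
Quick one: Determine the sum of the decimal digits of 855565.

8+5+5+5+6+5 = 34

34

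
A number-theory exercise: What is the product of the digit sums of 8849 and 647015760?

S(8849) = 8+8+4+9 = 29.
S(647015760) = 6+4+7+0+1+5+7+6+0 = 36.
29 · 36 = 1044.

1044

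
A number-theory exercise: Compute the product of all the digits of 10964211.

1×0×9×6×4×2×1×1 = 0

0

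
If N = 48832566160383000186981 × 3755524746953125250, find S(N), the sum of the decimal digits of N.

183

48832566160383000186981 × 3755524746953125250 = 183391910672544113869686359680792312370250
Sum of its 42 digits: 183.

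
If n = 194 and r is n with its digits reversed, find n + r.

685

Reverse of 194 is 491.
194 + 491 = 685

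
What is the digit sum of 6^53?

216

6^53 = 174588755932389037098918153698611839369216
Sum of its 42 digits: 216.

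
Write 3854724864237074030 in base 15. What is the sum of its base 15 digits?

126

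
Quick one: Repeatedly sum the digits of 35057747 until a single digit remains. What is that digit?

3+5+0+5+7+7+4+7 = 38
3+8 = 11
1+1 = 2
(Equivalently, 35057747 mod 9 = 2.)

2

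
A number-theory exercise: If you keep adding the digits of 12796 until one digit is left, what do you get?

1+2+7+9+6 = 25
2+5 = 7

7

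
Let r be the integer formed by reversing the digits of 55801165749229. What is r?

92294756110855

Reversing 55801165749229 gives 92294756110855.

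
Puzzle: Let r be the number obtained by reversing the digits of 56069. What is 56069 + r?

Reverse of 56069 is 96065.
56069 + 96065 = 152134

152134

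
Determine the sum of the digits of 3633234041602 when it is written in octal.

3633234041602 in base 8 is 64675547755402.
Digit sum: 6+4+6+7+5+5+4+7+7+5+5+4+0+2 = 67.

67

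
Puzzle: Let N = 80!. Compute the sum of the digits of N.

450

80! = 71569457046263802294811533723186532165584657342365752577109445058227039255480148842668944867280814080000000000000000000
Sum of its 119 digits: 450.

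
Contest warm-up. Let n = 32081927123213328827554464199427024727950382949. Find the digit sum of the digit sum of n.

7

First digit sum: 205.
2+0+5 = 7.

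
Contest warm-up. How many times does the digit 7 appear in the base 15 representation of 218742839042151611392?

1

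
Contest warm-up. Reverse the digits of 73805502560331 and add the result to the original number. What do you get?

87112023111168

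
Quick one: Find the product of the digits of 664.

6×6×4 = 144

144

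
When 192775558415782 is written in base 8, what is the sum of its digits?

192775558415782 in base 8 is 5365201653442646.
Digit sum: 5+3+6+5+2+0+1+6+5+3+4+4+2+6+4+6 = 62.

62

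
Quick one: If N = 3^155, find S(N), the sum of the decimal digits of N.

324

3^155 = 89907201863535854420702290135762284537312963394702682637089810488324824507
Sum of its 74 digits: 324.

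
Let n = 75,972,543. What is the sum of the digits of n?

42

7+5+9+7+2+5+4+3 = 42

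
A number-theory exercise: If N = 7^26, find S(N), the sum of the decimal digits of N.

112

7^26 = 9387480337647754305649
Sum of its 22 digits: 112.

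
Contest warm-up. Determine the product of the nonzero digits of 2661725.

2×6×6×1×7×2×5 = 5040

5040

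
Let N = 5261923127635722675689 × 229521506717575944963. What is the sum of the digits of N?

180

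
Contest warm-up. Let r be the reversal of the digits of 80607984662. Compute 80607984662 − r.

Reverse of 80607984662 is 26648970608.
80607984662 − 26648970608 = 53959014054

53959014054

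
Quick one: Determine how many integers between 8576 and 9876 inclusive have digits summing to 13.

15

The integers in [8576, 9876] that have digits summing to 13: 9004, 9013, 9022, 9031, 9040, 9103, …, 9310, 9400.
15 qualify.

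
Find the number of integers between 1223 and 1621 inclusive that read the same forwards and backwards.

The integers in [1223, 1621] that read the same forwards and backwards: 1331, 1441, 1551.
3 qualify.

3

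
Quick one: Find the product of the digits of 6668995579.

220449600

6×6×6×8×9×9×5×5×7×9 = 220449600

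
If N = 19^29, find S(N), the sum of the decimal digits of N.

19^29 = 12129821994589221844500501021364910179
Sum of its 38 digits: 145.

145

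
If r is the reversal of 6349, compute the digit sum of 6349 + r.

26

Reversal of 6349 is 9436; 6349 + 9436 = 15785.
Digit sum of 15785: 1+5+7+8+5 = 26.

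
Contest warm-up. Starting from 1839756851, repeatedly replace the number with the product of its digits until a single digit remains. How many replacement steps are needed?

2

1839756851 → 1814400 → 0 (2 steps)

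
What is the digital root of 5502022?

5+5+0+2+0+2+2 = 16
1+6 = 7
(Equivalently, 5502022 mod 9 = 7.)

7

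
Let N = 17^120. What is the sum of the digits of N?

658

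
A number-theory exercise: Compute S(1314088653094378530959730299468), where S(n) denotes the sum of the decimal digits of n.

1+3+1+4+0+8+8+6+5+3+0+9+4+3+7+8+5+3+0+9+5+9+7+3+0+2+9+9+4+6+8 = 149

149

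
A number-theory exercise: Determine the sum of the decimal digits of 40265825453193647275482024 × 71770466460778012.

207

40265825453193647275482024 × 71770466460778012 = 2889897075203976257062543079729007360456288
Sum of its 43 digits: 207.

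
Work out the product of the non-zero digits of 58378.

6720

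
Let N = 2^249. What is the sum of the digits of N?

305

2^249 = 904625697166532776746648320380374280103671755200316906558262375061821325312
Sum of its 75 digits: 305.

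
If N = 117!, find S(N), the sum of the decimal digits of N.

738

117! = 3969937160808720895401959629498630647790406360168322301129748464310422041758630649341780708631240196854767624444057168110272995649603642560353748940315749184568295424000000000000000000000000000
Sum of its 193 digits: 738.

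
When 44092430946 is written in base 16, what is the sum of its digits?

51

44092430946 in base 16 is A441D1A62.
Digit sum: 10+4+4+1+13+1+10+6+2 = 51.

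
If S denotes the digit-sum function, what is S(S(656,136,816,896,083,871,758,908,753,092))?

First digit sum: 155.
1+5+5 = 11.

11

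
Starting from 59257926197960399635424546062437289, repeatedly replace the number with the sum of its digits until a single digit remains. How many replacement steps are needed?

59257926197960399635424546062437289 → 178 → 16 → 7 (3 steps)

3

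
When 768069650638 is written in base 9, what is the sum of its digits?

54

768069650638 in base 9 is 2642462487081.
Digit sum: 2+6+4+2+4+6+2+4+8+7+0+8+1 = 54.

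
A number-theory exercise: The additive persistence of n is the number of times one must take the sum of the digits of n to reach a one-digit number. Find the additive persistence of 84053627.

2

84053627 → 35 → 8 (2 steps)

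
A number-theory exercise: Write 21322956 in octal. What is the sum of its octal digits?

21322956 in base 8 is 121256314.
Digit sum: 1+2+1+2+5+6+3+1+4 = 25.

25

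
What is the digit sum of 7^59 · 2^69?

320

7^59 · 2^69 = 42840453709319069452619499814981916643125523157090608114850969803554816
Sum of its 71 digits: 320.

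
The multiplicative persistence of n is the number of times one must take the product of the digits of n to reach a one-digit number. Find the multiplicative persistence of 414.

2

414 → 16 → 6 (2 steps)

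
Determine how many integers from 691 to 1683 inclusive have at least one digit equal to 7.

The integers in [691, 1683] that have at least one digit equal to 7: 697, 700, 701, 702, 703, 704, …, 1678, 1679.
270 qualify.

270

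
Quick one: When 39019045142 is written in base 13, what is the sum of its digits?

39019045142 in base 13 is 38AAA82CBC.
Digit sum: 3+8+10+10+10+8+2+12+11+12 = 86.

86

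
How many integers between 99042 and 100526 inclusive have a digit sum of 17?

25

The integers in [99042, 100526] that have a digit sum of 17: 100079, 100088, 100097, 100169, 100178, 100187, …, 100484, 100493.
25 qualify.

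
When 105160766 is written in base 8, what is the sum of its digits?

105160766 in base 8 is 621120076.
Digit sum: 6+2+1+1+2+0+0+7+6 = 25.

25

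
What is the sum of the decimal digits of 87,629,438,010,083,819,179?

8+7+6+2+9+4+3+8+0+1+0+0+8+3+8+1+9+1+7+9 = 94

94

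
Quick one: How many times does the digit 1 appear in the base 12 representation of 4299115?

4299115 in base 12 is 1533AB7.
The digit 1 appears 1 time.

1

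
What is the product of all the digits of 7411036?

0

7×4×1×1×0×3×6 = 0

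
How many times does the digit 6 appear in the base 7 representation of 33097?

1

33097 in base 7 is 165331.
The digit 6 appears 1 time.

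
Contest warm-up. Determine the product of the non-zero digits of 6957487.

6×9×5×7×4×8×7 = 423360

423360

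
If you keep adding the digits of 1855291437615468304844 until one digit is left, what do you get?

1+8+5+5+2+9+1+4+3+7+6+1+5+4+6+8+3+0+4+8+4+4 = 98
9+8 = 17
1+7 = 8

8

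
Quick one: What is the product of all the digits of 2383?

144

2×3×8×3 = 144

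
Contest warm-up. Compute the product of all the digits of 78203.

0

7×8×2×0×3 = 0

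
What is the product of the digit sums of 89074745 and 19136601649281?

S(89074745) = 8+9+0+7+4+7+4+5 = 44.
S(19136601649281) = 1+9+1+3+6+6+0+1+6+4+9+2+8+1 = 57.
44 · 57 = 2508.

2508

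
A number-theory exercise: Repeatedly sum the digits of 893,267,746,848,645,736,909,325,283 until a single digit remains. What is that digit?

8+9+3+2+6+7+7+4+6+8+4+8+6+4+5+7+3+6+9+0+9+3+2+5+2+8+3 = 144
1+4+4 = 9

9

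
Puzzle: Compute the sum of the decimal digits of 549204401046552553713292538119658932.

148

5+4+9+2+0+4+4+0+1+0+4+6+5+5+2+5+5+3+7+1+3+2+9+2+5+3+8+1+1+9+6+5+8+9+3+2 = 148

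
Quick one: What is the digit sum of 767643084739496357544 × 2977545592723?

156

767643084739496357544 × 2977545592723 = 2285692283750375797971849012552312
Sum of its 34 digits: 156.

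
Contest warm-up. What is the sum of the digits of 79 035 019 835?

50

7+9+0+3+5+0+1+9+8+3+5 = 50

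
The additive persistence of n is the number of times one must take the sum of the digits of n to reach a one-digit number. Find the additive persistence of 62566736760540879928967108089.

3

62566736760540879928967108089 → 154 → 10 → 1 (3 steps)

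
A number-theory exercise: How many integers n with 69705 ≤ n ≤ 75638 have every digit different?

1993

The integers in [69705, 75638] that have every digit different: 69705, 69708, 69710, 69712, 69713, 69714, …, 75634, 75638.
1993 qualify.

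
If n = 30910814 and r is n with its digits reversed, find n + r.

72712717

Reverse of 30910814 is 41801903.
30910814 + 41801903 = 72712717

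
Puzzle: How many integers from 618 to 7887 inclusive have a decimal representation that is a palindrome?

The integers in [618, 7887] that have a decimal representation that is a palindrome: 626, 636, 646, 656, 666, 676, …, 7777, 7887.
107 qualify.

107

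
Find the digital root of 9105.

6

9+1+0+5 = 15
1+5 = 6
(Equivalently, 9105 mod 9 = 6.)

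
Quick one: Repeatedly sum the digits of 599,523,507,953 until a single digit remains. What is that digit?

5+9+9+5+2+3+5+0+7+9+5+3 = 62
6+2 = 8

8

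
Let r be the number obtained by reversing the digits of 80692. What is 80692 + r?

Reverse of 80692 is 29608.
80692 + 29608 = 110300

110300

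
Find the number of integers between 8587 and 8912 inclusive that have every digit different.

128

The integers in [8587, 8912] that have every digit different: 8590, 8591, 8592, 8593, 8594, 8596, …, 8910, 8912.
128 qualify.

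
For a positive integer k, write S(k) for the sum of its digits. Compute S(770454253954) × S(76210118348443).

S(770454253954) = 7+7+0+4+5+4+2+5+3+9+5+4 = 55.
S(76210118348443) = 7+6+2+1+0+1+1+8+3+4+8+4+4+3 = 52.
55 · 52 = 2860.

2860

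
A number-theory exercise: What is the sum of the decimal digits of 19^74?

19^74 = 42439129824447471520208553699316782082156065318222202558554334018390269381432740632277521846921
Sum of its 95 digits: 388.

388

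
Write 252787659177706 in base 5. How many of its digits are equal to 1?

252787659177706 in base 5 is 231113133111222141311.
The digit 1 appears 11 times.

11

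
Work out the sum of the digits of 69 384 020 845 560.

60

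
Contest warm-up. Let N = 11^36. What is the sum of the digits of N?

172

11^36 = 30912680532870672635673352936887453361
Sum of its 38 digits: 172.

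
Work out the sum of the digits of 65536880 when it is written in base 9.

65536880 in base 9 is 146277625.
Digit sum: 1+4+6+2+7+7+6+2+5 = 40.

40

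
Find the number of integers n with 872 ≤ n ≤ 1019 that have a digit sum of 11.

4

The integers in [872, 1019] that have a digit sum of 11: 902, 911, 920, 1019.
4 qualify.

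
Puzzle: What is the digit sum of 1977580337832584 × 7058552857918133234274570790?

1977580337832584 × 7058552857918133234274570790 = 13958855345370893212504516694143815476621360
Sum of its 44 digits: 188.

188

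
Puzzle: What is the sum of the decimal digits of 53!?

53! = 4274883284060025564298013753389399649690343788366813724672000000000000
Sum of its 70 digits: 279.

279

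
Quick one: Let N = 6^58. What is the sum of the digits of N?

6^58 = 1357602166130257152481187563160405662935023616
Sum of its 46 digits: 171.

171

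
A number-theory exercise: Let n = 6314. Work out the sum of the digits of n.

6+3+1+4 = 14

14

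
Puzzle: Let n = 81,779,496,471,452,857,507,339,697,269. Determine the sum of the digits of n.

8+1+7+7+9+4+9+6+4+7+1+4+5+2+8+5+7+5+0+7+3+3+9+6+9+7+2+6+9 = 160

160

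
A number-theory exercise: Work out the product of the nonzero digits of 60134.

6×1×3×4 = 72

72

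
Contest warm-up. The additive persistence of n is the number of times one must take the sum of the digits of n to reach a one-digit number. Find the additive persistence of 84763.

84763 → 28 → 10 → 1 (3 steps)

3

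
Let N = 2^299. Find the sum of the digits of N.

2^299 = 1018517988167243043134222844204689080525734196832968125318070224677190649881668353091698688
Sum of its 91 digits: 410.

410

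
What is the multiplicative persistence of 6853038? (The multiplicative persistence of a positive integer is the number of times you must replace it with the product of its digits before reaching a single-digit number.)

6853038 → 0 (1 step)

1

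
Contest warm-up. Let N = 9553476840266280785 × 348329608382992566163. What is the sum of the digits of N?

9553476840266280785 × 348329608382992566163 = 3327758846465942812289354006087048077955
Sum of its 40 digits: 191.

191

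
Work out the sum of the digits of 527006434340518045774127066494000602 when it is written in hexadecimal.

527006434340518045774127066494000602 in base 16 is 657F6C5D992D3AAC3D8C5AB1B7DDDA.
Digit sum: 6+5+7+15+6+12+5+13+9+9+2+13+3+10+10+12+3+13+8+12+5+10+11+1+11+7+13+13+13+10 = 267.

267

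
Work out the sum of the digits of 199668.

1+9+9+6+6+8 = 39

39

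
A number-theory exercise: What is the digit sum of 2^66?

109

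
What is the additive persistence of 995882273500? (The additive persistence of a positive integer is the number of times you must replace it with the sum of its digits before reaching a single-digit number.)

3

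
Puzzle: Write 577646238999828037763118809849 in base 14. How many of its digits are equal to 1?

2

577646238999828037763118809849 in base 14 is CBA0752DBD0B05B239D1DB0561.
The digit 1 appears 2 times.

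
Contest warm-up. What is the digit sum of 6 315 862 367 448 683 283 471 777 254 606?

149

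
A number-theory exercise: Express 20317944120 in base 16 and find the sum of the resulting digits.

20317944120 in base 16 is 4BB0B3938.
Digit sum: 4+11+11+0+11+3+9+3+8 = 60.

60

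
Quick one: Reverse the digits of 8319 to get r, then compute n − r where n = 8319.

-819

Reverse of 8319 is 9138.
8319 − 9138 = -819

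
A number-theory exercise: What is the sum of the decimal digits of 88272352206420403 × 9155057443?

127

88272352206420403 × 9155057443 = 808138455078506582872209529
Sum of its 27 digits: 127.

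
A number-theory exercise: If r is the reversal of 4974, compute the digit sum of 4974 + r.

30

Reversal of 4974 is 4794; 4974 + 4794 = 9768.
Digit sum of 9768: 9+7+6+8 = 30.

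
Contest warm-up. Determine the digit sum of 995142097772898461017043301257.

131

9+9+5+1+4+2+0+9+7+7+7+2+8+9+8+4+6+1+0+1+7+0+4+3+3+0+1+2+5+7 = 131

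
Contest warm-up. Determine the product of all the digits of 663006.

0

6×6×3×0×0×6 = 0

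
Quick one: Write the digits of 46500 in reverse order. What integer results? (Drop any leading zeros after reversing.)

Reversing 46500 gives 564.

564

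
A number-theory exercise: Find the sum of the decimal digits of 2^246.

334

2^246 = 113078212145816597093331040047546785012958969400039613319782796882727665664
Sum of its 75 digits: 334.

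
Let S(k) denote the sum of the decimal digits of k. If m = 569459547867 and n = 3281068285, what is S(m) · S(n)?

3225

S(569459547867) = 5+6+9+4+5+9+5+4+7+8+6+7 = 75.
S(3281068285) = 3+2+8+1+0+6+8+2+8+5 = 43.
75 · 43 = 3225.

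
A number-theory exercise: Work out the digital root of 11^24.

The digital root of n equals n mod 9 (or 9 when 9 | n), so we need 11^24 mod 9.
11^24 ≡ 1 (mod 9), so the digital root is 1.

1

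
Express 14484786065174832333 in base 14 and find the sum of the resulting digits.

108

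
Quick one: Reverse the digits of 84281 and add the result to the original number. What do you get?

Reverse of 84281 is 18248.
84281 + 18248 = 102529

102529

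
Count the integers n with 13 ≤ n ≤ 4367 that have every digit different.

2440

The integers in [13, 4367] that have every digit different: 13, 14, 15, 16, 17, 18, …, 4365, 4367.
2440 qualify.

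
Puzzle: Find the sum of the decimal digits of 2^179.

248

2^179 = 766247770432944429179173513575154591809369561091801088
Sum of its 54 digits: 248.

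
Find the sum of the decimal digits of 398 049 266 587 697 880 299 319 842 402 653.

172

3+9+8+0+4+9+2+6+6+5+8+7+6+9+7+8+8+0+2+9+9+3+1+9+8+4+2+4+0+2+6+5+3 = 172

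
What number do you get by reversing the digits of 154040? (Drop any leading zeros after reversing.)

40451

Reversing 154040 gives 40451.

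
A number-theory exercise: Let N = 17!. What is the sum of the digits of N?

63

17! = 355687428096000
Sum of its 15 digits: 63.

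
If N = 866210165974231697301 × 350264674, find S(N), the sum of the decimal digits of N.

866210165974231697301 × 350264674 = 303402821400450157855601444874
Sum of its 30 digits: 105.

105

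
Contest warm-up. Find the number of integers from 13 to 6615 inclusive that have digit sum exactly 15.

475

The integers in [13, 6615] that have digit sum exactly 15: 69, 78, 87, 96, 159, 168, …, 6603, 6612.
475 qualify.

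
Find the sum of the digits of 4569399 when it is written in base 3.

11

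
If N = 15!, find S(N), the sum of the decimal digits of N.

45

15! = 1307674368000
Sum of its 13 digits: 45.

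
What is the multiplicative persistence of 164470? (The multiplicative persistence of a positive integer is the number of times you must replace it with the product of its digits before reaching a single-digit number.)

1

164470 → 0 (1 step)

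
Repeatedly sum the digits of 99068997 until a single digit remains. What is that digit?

9+9+0+6+8+9+9+7 = 57
5+7 = 12
1+2 = 3

3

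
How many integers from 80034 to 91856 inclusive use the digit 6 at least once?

The integers in [80034, 91856] that use the digit 6 at least once: 80036, 80046, 80056, 80060, 80061, 80062, …, 91846, 91856.
3946 qualify.

3946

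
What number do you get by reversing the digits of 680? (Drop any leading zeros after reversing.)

86

Reversing 680 gives 86.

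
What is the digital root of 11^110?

4

The digital root of n equals n mod 9 (or 9 when 9 | n), so we need 11^110 mod 9.
11^110 ≡ 4 (mod 9), so the digital root is 4.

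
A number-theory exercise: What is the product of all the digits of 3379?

3×3×7×9 = 567

567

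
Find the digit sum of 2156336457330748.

67

2+1+5+6+3+3+6+4+5+7+3+3+0+7+4+8 = 67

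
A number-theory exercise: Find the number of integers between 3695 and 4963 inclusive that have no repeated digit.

The integers in [3695, 4963] that have no repeated digit: 3695, 3697, 3698, 3701, 3702, 3704, …, 4962, 4963.
658 qualify.

658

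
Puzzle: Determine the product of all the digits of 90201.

0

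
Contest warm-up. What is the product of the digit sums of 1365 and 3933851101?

S(1365) = 1+3+6+5 = 15.
S(3933851101) = 3+9+3+3+8+5+1+1+0+1 = 34.
15 · 34 = 510.

510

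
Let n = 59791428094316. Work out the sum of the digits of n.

68

5+9+7+9+1+4+2+8+0+9+4+3+1+6 = 68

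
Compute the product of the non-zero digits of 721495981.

7×2×1×4×9×5×9×8×1 = 181440

181440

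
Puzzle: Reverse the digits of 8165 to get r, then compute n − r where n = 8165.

2547

Reverse of 8165 is 5618.
8165 − 5618 = 2547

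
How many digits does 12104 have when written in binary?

12104 in base 2 is 10111101001000, which has 14 digits.

14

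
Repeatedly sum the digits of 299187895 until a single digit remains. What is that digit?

4

2+9+9+1+8+7+8+9+5 = 58
5+8 = 13
1+3 = 4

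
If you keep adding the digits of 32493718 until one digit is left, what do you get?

1

3+2+4+9+3+7+1+8 = 37
3+7 = 10
1+0 = 1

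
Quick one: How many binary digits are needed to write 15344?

14

15344 in base 2 is 11101111110000, which has 14 digits.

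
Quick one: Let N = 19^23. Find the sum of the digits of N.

19^23 = 257829627945307727248226067259
Sum of its 30 digits: 145.

145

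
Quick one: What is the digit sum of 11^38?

184

11^38 = 3740434344477351388916475705363381856681
Sum of its 40 digits: 184.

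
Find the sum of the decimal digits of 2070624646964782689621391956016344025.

163

2+0+7+0+6+2+4+6+4+6+9+6+4+7+8+2+6+8+9+6+2+1+3+9+1+9+5+6+0+1+6+3+4+4+0+2+5 = 163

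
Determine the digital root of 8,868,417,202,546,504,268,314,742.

8

8+8+6+8+4+1+7+2+0+2+5+4+6+5+0+4+2+6+8+3+1+4+7+4+2 = 107
1+0+7 = 8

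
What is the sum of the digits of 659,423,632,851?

54

6+5+9+4+2+3+6+3+2+8+5+1 = 54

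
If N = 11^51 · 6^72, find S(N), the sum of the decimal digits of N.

11^51 · 6^72 = 13737793079640681957800135603068929736649683428239218198299829823809788701491608247936126102109300360264810496
Sum of its 110 digits: 504.

504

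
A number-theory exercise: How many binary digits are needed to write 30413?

15

30413 in base 2 is 111011011001101, which has 15 digits.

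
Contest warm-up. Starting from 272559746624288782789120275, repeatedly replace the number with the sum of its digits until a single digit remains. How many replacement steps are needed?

272559746624288782789120275 → 135 → 9 (2 steps)

2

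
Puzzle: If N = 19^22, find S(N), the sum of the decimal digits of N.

127

19^22 = 13569980418174090907801371961
Sum of its 29 digits: 127.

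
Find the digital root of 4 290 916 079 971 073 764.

4+2+9+0+9+1+6+0+7+9+9+7+1+0+7+3+7+6+4 = 91
9+1 = 10
1+0 = 1

1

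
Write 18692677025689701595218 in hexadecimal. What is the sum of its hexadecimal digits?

18692677025689701595218 in base 16 is 3F555015CD13C0A3852.
Digit sum: 3+15+5+5+5+0+1+5+12+13+1+3+12+0+10+3+8+5+2 = 108.

108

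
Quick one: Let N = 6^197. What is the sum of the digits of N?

6^197 = 1976042702833460188874883757031359871958281228493006618034625365440337636803795088051259904355356931929688960493870971439604005743137015011037109221851136
Sum of its 154 digits: 666.

666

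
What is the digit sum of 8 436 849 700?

49

8+4+3+6+8+4+9+7+0+0 = 49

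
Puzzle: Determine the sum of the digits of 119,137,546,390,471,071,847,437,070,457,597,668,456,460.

1+1+9+1+3+7+5+4+6+3+9+0+4+7+1+0+7+1+8+4+7+4+3+7+0+7+0+4+5+7+5+9+7+6+6+8+4+5+6+4+6+0 = 191

191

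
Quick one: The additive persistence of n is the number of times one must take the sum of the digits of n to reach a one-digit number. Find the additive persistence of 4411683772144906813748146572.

2

4411683772144906813748146572 → 123 → 6 (2 steps)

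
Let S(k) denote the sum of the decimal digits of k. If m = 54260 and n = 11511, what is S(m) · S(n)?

S(54260) = 5+4+2+6+0 = 17.
S(11511) = 1+1+5+1+1 = 9.
17 · 9 = 153.

153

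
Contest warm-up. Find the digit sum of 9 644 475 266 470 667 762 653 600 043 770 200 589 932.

177

9+6+4+4+4+7+5+2+6+6+4+7+0+6+6+7+7+6+2+6+5+3+6+0+0+0+4+3+7+7+0+2+0+0+5+8+9+9+3+2 = 177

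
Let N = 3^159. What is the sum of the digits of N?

333

3^159 = 7282483350946404208076885500996745047522350034970917293604274649554310785067
Sum of its 76 digits: 333.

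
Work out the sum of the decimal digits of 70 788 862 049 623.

70

7+0+7+8+8+8+6+2+0+4+9+6+2+3 = 70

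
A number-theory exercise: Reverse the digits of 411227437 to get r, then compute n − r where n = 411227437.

-323494677

Reverse of 411227437 is 734722114.
411227437 − 734722114 = -323494677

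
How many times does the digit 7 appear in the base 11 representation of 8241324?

1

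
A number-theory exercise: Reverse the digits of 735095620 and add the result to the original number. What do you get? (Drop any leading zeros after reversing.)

761686157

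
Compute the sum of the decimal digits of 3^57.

3^57 = 1570042899082081611640534563
Sum of its 28 digits: 108.

108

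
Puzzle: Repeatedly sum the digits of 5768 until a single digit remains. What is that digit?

8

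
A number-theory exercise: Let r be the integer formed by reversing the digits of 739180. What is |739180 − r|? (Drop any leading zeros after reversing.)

657243

Reverse of 739180 is 81937.
|739180 − 81937| = 657243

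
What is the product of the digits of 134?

12

1×3×4 = 12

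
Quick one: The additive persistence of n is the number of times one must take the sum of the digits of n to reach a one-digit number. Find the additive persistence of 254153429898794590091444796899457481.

254153429898794590091444796899457481 → 193 → 13 → 4 (3 steps)

3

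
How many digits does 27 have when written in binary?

5

27 in base 2 is 11011, which has 5 digits.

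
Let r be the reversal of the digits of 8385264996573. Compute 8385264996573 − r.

4628270370735

Reverse of 8385264996573 is 3756994625838.
8385264996573 − 3756994625838 = 4628270370735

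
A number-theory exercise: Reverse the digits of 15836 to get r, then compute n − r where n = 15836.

-48015

Reverse of 15836 is 63851.
15836 − 63851 = -48015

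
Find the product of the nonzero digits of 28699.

7776

2×8×6×9×9 = 7776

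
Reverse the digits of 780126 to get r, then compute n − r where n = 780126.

159039

Reverse of 780126 is 621087.
780126 − 621087 = 159039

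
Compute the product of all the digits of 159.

1×5×9 = 45

45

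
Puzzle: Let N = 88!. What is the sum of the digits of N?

88! = 185482642257398439114796845645546284380220968949399346684421580986889562184028199319100141244804501828416633516851200000000000000000000
Sum of its 135 digits: 531.

531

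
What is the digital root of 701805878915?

7+0+1+8+0+5+8+7+8+9+1+5 = 59
5+9 = 14
1+4 = 5

5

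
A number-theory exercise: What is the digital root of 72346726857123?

7+2+3+4+6+7+2+6+8+5+7+1+2+3 = 63
6+3 = 9

9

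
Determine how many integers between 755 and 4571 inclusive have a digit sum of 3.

10

The integers in [755, 4571] that have a digit sum of 3: 1002, 1011, 1020, 1101, 1110, 1200, 2001, 2010, 2100, 3000.
10 qualify.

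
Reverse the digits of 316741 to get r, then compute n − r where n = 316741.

Reverse of 316741 is 147613.
316741 − 147613 = 169128

169128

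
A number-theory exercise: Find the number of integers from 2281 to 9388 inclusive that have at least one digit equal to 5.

The integers in [2281, 9388] that have at least one digit equal to 5: 2285, 2295, 2305, 2315, 2325, 2335, …, 9375, 9385.
2646 qualify.

2646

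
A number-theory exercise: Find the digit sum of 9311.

9+3+1+1 = 14

14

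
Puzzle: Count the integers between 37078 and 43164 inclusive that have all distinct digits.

The integers in [37078, 43164] that have all distinct digits: 37081, 37082, 37084, 37085, 37086, 37089, …, 43160, 43162.
2048 qualify.

2048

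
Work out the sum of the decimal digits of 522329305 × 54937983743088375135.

522329305 × 54937983743088375135 = 28695718866628649537843831175
Sum of its 29 digits: 156.

156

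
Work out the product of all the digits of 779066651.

0

7×7×9×0×6×6×6×5×1 = 0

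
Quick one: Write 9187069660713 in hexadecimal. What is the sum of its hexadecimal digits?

63

9187069660713 in base 16 is 85B08060E29.
Digit sum: 8+5+11+0+8+0+6+0+14+2+9 = 63.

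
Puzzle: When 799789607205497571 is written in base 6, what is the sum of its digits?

799789607205497571 in base 6 is 100243014305141023410403.
Digit sum: 1+0+0+2+4+3+0+1+4+3+0+5+1+4+1+0+2+3+4+1+0+4+0+3 = 46.

46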